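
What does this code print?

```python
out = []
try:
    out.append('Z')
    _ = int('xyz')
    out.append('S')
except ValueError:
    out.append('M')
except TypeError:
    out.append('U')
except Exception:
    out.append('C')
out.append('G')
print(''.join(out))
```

Execution trace: 'Z' (try body) → 'M' (except ValueError) → 'G' (after the try/except). Output: ZMG

Answer: ZMG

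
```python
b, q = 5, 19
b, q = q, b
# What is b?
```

Trace:
`b, q = 5, 19` → b = 5; q = 19
`b, q = q, b` → b = 19; q = 5
So b = 19

Answer: 19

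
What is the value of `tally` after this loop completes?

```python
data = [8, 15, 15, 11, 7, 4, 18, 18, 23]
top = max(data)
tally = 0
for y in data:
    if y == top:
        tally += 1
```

Count of max value 23 in [8, 15, 15, 11, 7, 4, 18, 18, 23]
`tally` takes the values: 0 → 1

Answer: 1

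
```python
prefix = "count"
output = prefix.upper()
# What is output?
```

Trace:
`prefix = "count"` → prefix = 'count'
`output = prefix.upper()` → output = 'COUNT'
So output = 'COUNT'

Answer: 'COUNT'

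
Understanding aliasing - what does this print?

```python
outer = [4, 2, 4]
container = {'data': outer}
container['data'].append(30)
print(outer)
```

Key concept: dict holds reference to list.
Step by step:
`outer = [4, 2, 4]` → outer = [4, 2, 4]
`container = {'data': outer}` → container = {'data': [4, 2, 4]}
`container['data'].append(30)` → outer = [4, 2, 4, 30]; container = {'data': [4, 2, 4, 30]}
`print(outer)` → prints [4, 2, 4, 30]

Answer: [4, 2, 4, 30]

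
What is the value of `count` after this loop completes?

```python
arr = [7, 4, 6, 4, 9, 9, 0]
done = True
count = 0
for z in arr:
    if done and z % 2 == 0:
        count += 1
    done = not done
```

Count even values at even positions
`count` takes the values: 0 → 1 → 2

Answer: 2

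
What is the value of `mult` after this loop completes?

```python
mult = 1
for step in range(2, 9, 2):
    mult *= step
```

Product of even numbers 2 to 8
`mult` takes the values: 1 → 2 → 8 → 48 → 384

Answer: 384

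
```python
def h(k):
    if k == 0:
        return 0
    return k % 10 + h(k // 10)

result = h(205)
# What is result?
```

Sum of digits of 205: 5 + 0 + 2 = 7

Answer: 7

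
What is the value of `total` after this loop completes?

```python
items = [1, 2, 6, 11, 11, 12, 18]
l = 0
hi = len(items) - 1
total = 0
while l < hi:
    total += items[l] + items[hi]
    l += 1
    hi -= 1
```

Sum of pairs from ends
`total` takes the values: 0 → 19 → 33 → 50

Answer: 50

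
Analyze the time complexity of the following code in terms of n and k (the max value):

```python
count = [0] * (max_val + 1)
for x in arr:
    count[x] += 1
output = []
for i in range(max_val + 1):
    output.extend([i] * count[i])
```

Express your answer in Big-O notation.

This is Counting sort (k = max value). Time complexity: O(n + k).

Answer: O(n + k)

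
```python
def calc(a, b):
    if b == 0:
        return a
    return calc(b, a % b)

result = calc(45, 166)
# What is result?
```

calc(45, 166) -> calc(166, 45) -> calc(45, 31) -> calc(31, 14) -> calc(14, 3) -> calc(3, 2) -> calc(2, 1) -> calc(1, 0) -> 1

Answer: 1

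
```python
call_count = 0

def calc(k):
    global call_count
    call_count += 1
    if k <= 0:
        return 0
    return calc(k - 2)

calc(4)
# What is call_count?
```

Linear recursion stepping by 2: 3 calls from k=4 down to ≤0.

Answer: 3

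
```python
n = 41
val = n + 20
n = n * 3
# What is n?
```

Trace:
`n = 41` → n = 41
`val = n + 20` → val = 61
`n = n * 3` → n = 123
So n = 123

Answer: 123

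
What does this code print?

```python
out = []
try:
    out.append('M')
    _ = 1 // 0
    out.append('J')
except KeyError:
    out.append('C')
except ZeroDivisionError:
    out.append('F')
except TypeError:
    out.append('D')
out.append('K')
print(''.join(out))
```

Execution trace: 'M' (try body) → 'F' (except ZeroDivisionError) → 'K' (after the try/except). Output: MFK

Answer: MFK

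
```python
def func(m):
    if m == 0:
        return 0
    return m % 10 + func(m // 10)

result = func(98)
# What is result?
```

Sum of digits of 98: 8 + 9 = 17

Answer: 17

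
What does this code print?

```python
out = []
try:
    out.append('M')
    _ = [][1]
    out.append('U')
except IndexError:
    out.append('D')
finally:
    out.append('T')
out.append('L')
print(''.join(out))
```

Execution trace: 'M' (try body) → 'D' (except IndexError) → 'T' (finally) → 'L' (after the try/except). Output: MDTL

Answer: MDTL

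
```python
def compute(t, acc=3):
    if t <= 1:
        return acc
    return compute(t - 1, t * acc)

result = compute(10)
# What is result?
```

Accumulator trace (n, acc): (10, 3) -> (9, 30) -> (8, 270) -> (7, 2160) -> (6, 15120) -> (5, 90720) -> (4, 453600) -> (3, 1814400) -> (2, 5443200) -> (1, 10886400) -> return 10886400

Answer: 10886400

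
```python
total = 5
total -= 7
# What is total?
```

Trace:
`total = 5` → total = 5
`total -= 7` → total = -2
So total = -2

Answer: -2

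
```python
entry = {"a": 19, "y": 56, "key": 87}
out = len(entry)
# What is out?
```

Trace:
`entry = {"a": 19, "y": 56, "key": 87}` → entry = {'a': 19, 'y': 56, 'key': 87}
`out = len(entry)` → out = 3
So out = 3

Answer: 3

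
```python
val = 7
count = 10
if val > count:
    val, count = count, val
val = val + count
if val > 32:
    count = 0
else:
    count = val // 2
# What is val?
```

Trace:
`val = 7` → val = 7
`count = 10` → count = 10
`if val > count: ...` → val > count is False → no variable changes
`val = val + count` → val = 17
`if val > 32: ...` → val > 32 is False, take else branch → count = 8
So val = 17

Answer: 17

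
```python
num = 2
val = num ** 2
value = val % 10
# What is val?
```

Trace:
`num = 2` → num = 2
`val = num ** 2` → val = 4
`value = val % 10` → value = 4
So val = 4

Answer: 4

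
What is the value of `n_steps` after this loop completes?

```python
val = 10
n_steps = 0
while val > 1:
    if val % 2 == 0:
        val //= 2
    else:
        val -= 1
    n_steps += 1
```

Steps to reduce 10 to 1
`n_steps` takes the values: 0 → 1 → 2 → 3 → 4

Answer: 4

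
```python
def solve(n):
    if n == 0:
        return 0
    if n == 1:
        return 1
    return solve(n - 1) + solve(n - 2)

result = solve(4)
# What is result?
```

Build up from base cases: solve(0)=0, solve(1)=1, solve(2)=1, solve(3)=2, solve(4)=3

Answer: 3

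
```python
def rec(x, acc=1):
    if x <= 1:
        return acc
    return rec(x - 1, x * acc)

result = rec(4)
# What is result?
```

Accumulator trace (n, acc): (4, 1) -> (3, 4) -> (2, 12) -> (1, 24) -> return 24

Answer: 24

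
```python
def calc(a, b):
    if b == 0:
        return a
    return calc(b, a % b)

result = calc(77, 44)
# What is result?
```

calc(77, 44) -> calc(44, 33) -> calc(33, 11) -> calc(11, 0) -> 11

Answer: 11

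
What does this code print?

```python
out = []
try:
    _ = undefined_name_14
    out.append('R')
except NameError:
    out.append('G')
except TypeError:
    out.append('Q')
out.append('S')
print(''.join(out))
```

Execution trace: 'G' (except NameError) → 'S' (after the try/except). Output: GS

Answer: GS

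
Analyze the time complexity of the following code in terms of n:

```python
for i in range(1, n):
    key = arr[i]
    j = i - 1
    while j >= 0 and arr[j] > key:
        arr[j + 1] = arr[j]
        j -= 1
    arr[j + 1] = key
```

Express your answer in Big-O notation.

This is Insertion sort. Time complexity: O(n²).

Answer: O(n²)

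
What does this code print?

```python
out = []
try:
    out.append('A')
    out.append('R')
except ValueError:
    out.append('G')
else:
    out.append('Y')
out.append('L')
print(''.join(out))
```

Execution trace: 'A' (try body) → 'R' (try body, no exception) → 'Y' (else) → 'L' (after the try/except). Output: ARYL

Answer: ARYL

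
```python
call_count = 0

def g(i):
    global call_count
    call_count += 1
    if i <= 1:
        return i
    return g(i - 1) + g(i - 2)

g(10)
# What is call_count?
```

Calls(i) = 1 + Calls(i-1) + Calls(i-2); Calls(0)=Calls(1)=1. For i=10 this gives 177.

Answer: 177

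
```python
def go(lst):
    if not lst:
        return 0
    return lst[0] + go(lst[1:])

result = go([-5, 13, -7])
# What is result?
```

(-5) + 13 + (-7) + 0 = 1

Answer: 1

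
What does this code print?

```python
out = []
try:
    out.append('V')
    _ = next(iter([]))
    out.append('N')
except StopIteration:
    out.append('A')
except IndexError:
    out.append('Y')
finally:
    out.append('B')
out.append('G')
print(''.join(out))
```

Execution trace: 'V' (try body) → 'A' (except StopIteration) → 'B' (finally) → 'G' (after the try/except). Output: VABG

Answer: VABG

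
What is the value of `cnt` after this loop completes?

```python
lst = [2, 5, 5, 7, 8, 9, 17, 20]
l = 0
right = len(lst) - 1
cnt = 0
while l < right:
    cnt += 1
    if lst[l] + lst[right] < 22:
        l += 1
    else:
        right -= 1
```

Steps to find pair summing to 22
`cnt` takes the values: 0 → 1 → 2 → 3 → 4 → 5 → 6 → 7

Answer: 7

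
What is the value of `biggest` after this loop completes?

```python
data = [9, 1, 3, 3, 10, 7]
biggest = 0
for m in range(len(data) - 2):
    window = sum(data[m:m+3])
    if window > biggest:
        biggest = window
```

Max sum of 3-element window in [9, 1, 3, 3, 10, 7]
`biggest` takes the values: 0 → 13 → 16 → 20

Answer: 20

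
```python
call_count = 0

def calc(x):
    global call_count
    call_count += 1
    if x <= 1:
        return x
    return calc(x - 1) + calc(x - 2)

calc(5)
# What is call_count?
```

Calls(x) = 1 + Calls(x-1) + Calls(x-2); Calls(0)=Calls(1)=1. For x=5 this gives 15.

Answer: 15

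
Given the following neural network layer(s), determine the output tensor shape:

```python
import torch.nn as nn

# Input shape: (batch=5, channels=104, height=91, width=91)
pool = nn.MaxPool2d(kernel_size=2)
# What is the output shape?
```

Input: (5, 104, 91, 91) -> Output: (5, 104, 45, 45)

Answer: (5, 104, 45, 45)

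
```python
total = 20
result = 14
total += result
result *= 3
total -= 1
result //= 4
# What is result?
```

Trace:
`total = 20` → total = 20
`result = 14` → result = 14
`total += result` → total = 34
`result *= 3` → result = 42
`total -= 1` → total = 33
`result //= 4` → result = 10
So result = 10

Answer: 10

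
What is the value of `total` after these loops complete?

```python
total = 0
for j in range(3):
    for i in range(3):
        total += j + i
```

Sum of all j+i for j,i in 3x3
`total` takes the values: 0 → 1 → 3 → 4 → 6 → 9 → 11 → 14 → 18

Answer: 18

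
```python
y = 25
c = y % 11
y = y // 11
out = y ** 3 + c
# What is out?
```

Trace:
`y = 25` → y = 25
`c = y % 11` → c = 3
`y = y // 11` → y = 2
`out = y ** 3 + c` → out = 11
So out = 11

Answer: 11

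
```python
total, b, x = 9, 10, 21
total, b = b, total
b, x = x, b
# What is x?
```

Trace:
`total, b, x = 9, 10, 21` → total = 9; b = 10; x = 21
`total, b = b, total` → total = 10; b = 9
`b, x = x, b` → b = 21; x = 9
So x = 9

Answer: 9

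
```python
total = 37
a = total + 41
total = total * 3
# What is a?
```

Trace:
`total = 37` → total = 37
`a = total + 41` → a = 78
`total = total * 3` → total = 111
So a = 78

Answer: 78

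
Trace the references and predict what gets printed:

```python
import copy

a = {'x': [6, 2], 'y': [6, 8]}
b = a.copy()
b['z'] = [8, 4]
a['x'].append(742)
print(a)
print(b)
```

Key concept: shallow copy of dict with mutable values.
Step by step:
`a = {'x': [6, 2], 'y': [6, 8]}` → a = {'x': [6, 2], 'y': [6, 8]}
`b = a.copy()` → b = {'x': [6, 2], 'y': [6, 8]}
`b['z'] = [8, 4]` → b = {'x': [6, 2], 'y': [6, 8], 'z': [8, 4]}
`a['x'].append(742)` → a = {'x': [6, 2, 742], 'y': [6, 8]}; b = {'x': [6, 2, 742], 'y': [6, 8], 'z': [8, 4]}
`print(a)` → prints {'x': [6, 2, 742], 'y': [6, 8]}
`print(b)` → prints {'x': [6, 2, 742], 'y': [6, 8], 'z': [8, 4]}

Answer:
{'x': [6, 2, 742], 'y': [6, 8]}
{'x': [6, 2, 742], 'y': [6, 8], 'z': [8, 4]}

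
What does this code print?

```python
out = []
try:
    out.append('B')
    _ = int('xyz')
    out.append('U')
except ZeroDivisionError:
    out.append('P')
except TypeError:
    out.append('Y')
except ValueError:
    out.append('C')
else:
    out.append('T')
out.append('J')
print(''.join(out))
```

Execution trace: 'B' (try body) → 'C' (except ValueError) → 'J' (after the try/except). Output: BCJ

Answer: BCJ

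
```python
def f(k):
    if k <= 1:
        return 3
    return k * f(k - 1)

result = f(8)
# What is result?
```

f(8) = 8 * 7 * 6 * 5 * 4 * 3 * 2 * 3 = 120960

Answer: 120960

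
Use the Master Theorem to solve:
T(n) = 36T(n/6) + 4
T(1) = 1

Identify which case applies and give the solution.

a=36, b=6, f(n)=4. log_6(36) = 2. Since c=0 < 2, Case 1 applies: T(n) = Θ(n^log_b(a)) = O(n^2).

Answer: O(n^2) - Case 1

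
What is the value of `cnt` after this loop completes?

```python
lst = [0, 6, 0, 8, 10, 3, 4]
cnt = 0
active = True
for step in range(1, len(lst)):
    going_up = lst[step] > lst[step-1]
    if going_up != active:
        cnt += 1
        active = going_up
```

Count direction changes in [0, 6, 0, 8, 10, 3, 4]
`cnt` takes the values: 0 → 1 → 2 → 3 → 4

Answer: 4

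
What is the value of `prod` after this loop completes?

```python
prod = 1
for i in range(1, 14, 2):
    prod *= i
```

Product of 1, 3, 5, ... up to 13
`prod` takes the values: 1 → 3 → 15 → 105 → 945 → 10395 → 135135

Answer: 135135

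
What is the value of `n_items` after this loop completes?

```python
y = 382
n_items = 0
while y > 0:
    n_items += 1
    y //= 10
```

Count digits by repeated division by 10
`n_items` takes the values: 0 → 1 → 2 → 3

Answer: 3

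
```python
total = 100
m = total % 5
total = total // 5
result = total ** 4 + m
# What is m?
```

Trace:
`total = 100` → total = 100
`m = total % 5` → m = 0
`total = total // 5` → total = 20
`result = total ** 4 + m` → result = 160000
So m = 0

Answer: 0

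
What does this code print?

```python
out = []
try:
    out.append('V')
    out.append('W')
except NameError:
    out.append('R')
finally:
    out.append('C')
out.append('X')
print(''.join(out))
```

Execution trace: 'V' (try body) → 'W' (try body, no exception) → 'C' (finally) → 'X' (after the try/except). Output: VWCX

Answer: VWCX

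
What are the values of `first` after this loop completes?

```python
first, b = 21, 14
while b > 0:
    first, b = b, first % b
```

GCD of 21 and 14
`first` takes the values: 21 → 14 → 7

Answer: 7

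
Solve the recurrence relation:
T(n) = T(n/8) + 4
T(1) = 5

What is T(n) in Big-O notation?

Each step divides n by 8 and adds 4. After log_8(n) steps we reach T(1)=5. So T(n) = 4·log_8(n) + 5 = O(log n).

Answer: O(log n)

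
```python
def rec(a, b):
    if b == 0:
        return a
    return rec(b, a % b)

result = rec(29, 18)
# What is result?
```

rec(29, 18) -> rec(18, 11) -> rec(11, 7) -> rec(7, 4) -> rec(4, 3) -> rec(3, 1) -> rec(1, 0) -> 1

Answer: 1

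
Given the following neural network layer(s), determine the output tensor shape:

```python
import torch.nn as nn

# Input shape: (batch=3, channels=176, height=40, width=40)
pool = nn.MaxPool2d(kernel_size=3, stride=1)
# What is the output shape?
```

Input: (3, 176, 40, 40) -> Output: (3, 176, 38, 38)

Answer: (3, 176, 38, 38)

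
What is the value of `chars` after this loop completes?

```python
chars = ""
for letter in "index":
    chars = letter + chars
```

Reverse 'index'
`chars` takes the values: "" → "i" → "ni" → "dni" → "edni" → "xedni"

Answer: "xedni"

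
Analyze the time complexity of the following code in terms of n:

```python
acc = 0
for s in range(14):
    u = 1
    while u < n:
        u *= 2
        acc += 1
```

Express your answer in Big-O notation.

Each loop level contributes: 1 × log n. Multiplying the contributions gives O(log n).

Answer: O(log n)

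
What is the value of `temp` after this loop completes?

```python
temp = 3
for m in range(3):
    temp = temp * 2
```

Multiply by 2, 3 times: 3 * 2^3 = 24
`temp` takes the values: 3 → 6 → 12 → 24

Answer: 24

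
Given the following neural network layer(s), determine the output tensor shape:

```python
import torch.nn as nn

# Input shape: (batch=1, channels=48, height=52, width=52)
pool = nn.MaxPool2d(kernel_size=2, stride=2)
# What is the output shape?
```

Input: (1, 48, 52, 52) -> Output: (1, 48, 26, 26)

Answer: (1, 48, 26, 26)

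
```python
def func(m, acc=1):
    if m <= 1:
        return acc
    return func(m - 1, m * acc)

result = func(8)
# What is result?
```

Accumulator trace (n, acc): (8, 1) -> (7, 8) -> (6, 56) -> (5, 336) -> (4, 1680) -> (3, 6720) -> (2, 20160) -> (1, 40320) -> return 40320

Answer: 40320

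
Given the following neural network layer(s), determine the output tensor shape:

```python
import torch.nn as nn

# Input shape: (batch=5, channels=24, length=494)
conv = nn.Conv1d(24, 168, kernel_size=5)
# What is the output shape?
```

Input: (5, 24, 494) -> Output: (5, 168, 490)

Answer: (5, 168, 490)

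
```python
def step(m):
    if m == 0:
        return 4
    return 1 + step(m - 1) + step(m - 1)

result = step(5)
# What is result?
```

step(m) = 1 + 2·step(m-1), step(0)=4. Closed form: (4+1)·2^5 - 1 = 159.

Answer: 159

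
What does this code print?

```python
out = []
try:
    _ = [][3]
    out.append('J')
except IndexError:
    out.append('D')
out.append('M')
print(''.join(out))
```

Execution trace: 'D' (except IndexError) → 'M' (after the try/except). Output: DM

Answer: DM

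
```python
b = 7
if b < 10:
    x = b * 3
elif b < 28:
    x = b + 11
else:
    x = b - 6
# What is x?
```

Trace:
`b = 7` → b = 7
`if b < 10: ...` → b < 10 is True → x = 21
So x = 21

Answer: 21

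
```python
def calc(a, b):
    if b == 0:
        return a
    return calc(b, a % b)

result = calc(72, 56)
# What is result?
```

calc(72, 56) -> calc(56, 16) -> calc(16, 8) -> calc(8, 0) -> 8

Answer: 8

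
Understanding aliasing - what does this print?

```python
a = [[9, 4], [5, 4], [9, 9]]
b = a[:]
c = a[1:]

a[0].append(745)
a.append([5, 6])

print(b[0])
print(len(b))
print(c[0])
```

Key concept: slice with nested mutation.
Step by step:
`a = [[9, 4], [5, 4], [9, 9]]` → a = [[9, 4], [5, 4], [9, 9]]
`b = a[:]` → b = [[9, 4], [5, 4], [9, 9]]
`c = a[1:]` → c = [[5, 4], [9, 9]]
`a[0].append(745)` → a = [[9, 4, 745], [5, 4], [9, 9]]; b = [[9, 4, 745], [5, 4], [9, 9]]
`a.append([5, 6])` → a = [[9, 4, 745], [5, 4], [9, 9], [5, 6]]
`print(b[0])` → prints [9, 4, 745]
`print(len(b))` → prints 3
`print(c[0])` → prints [5, 4]

Answer:
[9, 4, 745]
3
[5, 4]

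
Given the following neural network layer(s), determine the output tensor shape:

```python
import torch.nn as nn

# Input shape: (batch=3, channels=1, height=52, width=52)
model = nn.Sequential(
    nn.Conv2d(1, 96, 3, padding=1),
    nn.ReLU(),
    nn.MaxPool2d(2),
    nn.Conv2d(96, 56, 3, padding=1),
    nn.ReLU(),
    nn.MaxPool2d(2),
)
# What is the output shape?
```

Input: (3, 1, 52, 52) -> after first Conv2d: (3, 96, 52, 52) -> after first MaxPool2d: (3, 96, 26, 26) -> after second Conv2d: (3, 56, 26, 26) -> Output: (3, 56, 13, 13)

Answer: (3, 56, 13, 13)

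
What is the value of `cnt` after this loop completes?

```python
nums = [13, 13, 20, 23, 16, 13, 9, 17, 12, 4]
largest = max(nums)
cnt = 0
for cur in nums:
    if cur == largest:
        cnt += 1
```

Count of max value 23 in [13, 13, 20, 23, 16, 13, 9, 17, 12, 4]
`cnt` takes the values: 0 → 1

Answer: 1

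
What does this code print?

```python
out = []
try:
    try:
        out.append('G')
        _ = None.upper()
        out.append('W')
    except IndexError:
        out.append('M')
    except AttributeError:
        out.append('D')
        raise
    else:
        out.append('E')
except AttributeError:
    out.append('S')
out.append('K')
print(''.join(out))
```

Execution trace: 'G' (inner try body) → 'D' (inner except AttributeError) → 'S' (outer except AttributeError) → 'K' (after the try/except). Output: GDSK

Answer: GDSK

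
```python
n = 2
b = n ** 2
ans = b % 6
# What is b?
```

Trace:
`n = 2` → n = 2
`b = n ** 2` → b = 4
`ans = b % 6` → ans = 4
So b = 4

Answer: 4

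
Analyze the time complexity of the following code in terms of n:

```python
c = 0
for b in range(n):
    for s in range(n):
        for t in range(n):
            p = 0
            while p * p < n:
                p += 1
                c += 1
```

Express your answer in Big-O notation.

Each loop level contributes: n × n × n × √n. Multiplying the contributions gives O(n^3√n).

Answer: O(n^3√n)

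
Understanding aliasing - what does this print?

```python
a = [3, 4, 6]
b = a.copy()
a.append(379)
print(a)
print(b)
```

Key concept: list.copy() creates independent copy.
Step by step:
`a = [3, 4, 6]` → a = [3, 4, 6]
`b = a.copy()` → b = [3, 4, 6]
`a.append(379)` → a = [3, 4, 6, 379]
`print(a)` → prints [3, 4, 6, 379]
`print(b)` → prints [3, 4, 6]

Answer:
[3, 4, 6, 379]
[3, 4, 6]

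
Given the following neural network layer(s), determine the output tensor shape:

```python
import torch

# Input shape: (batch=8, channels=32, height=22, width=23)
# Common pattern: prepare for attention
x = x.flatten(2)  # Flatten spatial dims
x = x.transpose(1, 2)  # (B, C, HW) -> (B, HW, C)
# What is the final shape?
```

Input: (8, 32, 22, 23) -> after flatten(2): (8, 32, 506) -> Output: (8, 506, 32)

Answer: (8, 506, 32)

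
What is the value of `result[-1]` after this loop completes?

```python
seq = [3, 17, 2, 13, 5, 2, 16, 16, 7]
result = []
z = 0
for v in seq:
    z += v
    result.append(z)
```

Cumulative sum ends at 81
`result` takes the values: [] → [3] → [3, 20] → [3, 20, 22] → [3, 20, 22, 35] → [3, 20, 22, 35, 40] → [3, 20, 22, 35, 40, 42] → [3, 20, 22, 35, 40, 42, 58] → [3, 20, 22, 35, 40, 42, 58, 74] → [3, 20, 22, 35, 40, 42, 58, 74, 81]
So `result[-1]` = 81

Answer: 81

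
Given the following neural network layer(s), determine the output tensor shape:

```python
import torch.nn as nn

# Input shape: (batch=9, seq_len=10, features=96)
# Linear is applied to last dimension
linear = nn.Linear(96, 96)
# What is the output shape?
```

Input: (9, 10, 96) -> Output: (9, 10, 96)

Answer: (9, 10, 96)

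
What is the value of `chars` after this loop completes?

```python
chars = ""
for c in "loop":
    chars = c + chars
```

Reverse 'loop'
`chars` takes the values: "" → "l" → "ol" → "ool" → "pool"

Answer: "pool"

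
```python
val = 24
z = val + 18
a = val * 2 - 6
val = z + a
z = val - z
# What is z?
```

Trace:
`val = 24` → val = 24
`z = val + 18` → z = 42
`a = val * 2 - 6` → a = 42
`val = z + a` → val = 84
`z = val - z` → z = 42
So z = 42

Answer: 42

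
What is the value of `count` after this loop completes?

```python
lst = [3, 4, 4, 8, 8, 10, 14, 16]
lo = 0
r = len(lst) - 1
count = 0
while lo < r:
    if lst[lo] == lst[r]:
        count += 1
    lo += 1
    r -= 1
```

Count matching pairs from ends
`count` takes the values: 0 → 1

Answer: 1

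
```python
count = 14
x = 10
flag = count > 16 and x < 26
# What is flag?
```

Trace:
`count = 14` → count = 14
`x = 10` → x = 10
`flag = count > 16 and x < 26` → flag = False
So flag = False

Answer: False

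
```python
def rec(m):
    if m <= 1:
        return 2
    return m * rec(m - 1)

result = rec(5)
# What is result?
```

rec(5) = 5 * 4 * 3 * 2 * 2 = 240

Answer: 240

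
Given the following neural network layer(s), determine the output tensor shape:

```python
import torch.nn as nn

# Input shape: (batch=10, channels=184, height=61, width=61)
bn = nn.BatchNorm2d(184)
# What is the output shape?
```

Input: (10, 184, 61, 61) -> Output: (10, 184, 61, 61)

Answer: (10, 184, 61, 61)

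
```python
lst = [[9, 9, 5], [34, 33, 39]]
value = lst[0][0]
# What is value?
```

Trace:
`lst = [[9, 9, 5], [34, 33, 39]]` → lst = [[9, 9, 5], [34, 33, 39]]
`value = lst[0][0]` → value = 9
So value = 9

Answer: 9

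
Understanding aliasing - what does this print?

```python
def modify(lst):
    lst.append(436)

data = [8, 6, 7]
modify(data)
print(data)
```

Key concept: function modifies passed list.
Step by step:
`data = [8, 6, 7]` → data = [8, 6, 7]
`modify(data)` → data = [8, 6, 7, 436]
`print(data)` → prints [8, 6, 7, 436]

Answer: [8, 6, 7, 436]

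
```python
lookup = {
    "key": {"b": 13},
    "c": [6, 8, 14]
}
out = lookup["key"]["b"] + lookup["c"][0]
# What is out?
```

Trace:
`lookup = { ...` → lookup = {'key': {'b': 13}, 'c': [6, 8, 14]}
`out = lookup["key"]["b"] + lookup["c"][0]` → out = 19
So out = 19

Answer: 19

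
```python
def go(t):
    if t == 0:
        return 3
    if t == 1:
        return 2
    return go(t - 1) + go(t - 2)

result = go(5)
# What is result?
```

Build up from base cases: go(0)=3, go(1)=2, go(2)=5, go(3)=7, go(4)=12, go(5)=19

Answer: 19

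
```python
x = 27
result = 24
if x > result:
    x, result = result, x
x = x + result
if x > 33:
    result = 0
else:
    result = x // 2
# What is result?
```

Trace:
`x = 27` → x = 27
`result = 24` → result = 24
`if x > result: ...` → x > result is True → x = 24; result = 27
`x = x + result` → x = 51
`if x > 33: ...` → x > 33 is True → result = 0
So result = 0

Answer: 0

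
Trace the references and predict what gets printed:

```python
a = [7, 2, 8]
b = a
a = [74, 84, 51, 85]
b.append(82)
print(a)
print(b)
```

Key concept: rebinding vs mutation: a is rebound to a new list, b still points at the original.
Step by step:
`a = [7, 2, 8]` → a = [7, 2, 8]
`b = a` → b = [7, 2, 8] (same object as a)
`a = [74, 84, 51, 85]` → a = [74, 84, 51, 85]
`b.append(82)` → b = [7, 2, 8, 82]
`print(a)` → prints [74, 84, 51, 85]
`print(b)` → prints [7, 2, 8, 82]

Answer:
[74, 84, 51, 85]
[7, 2, 8, 82]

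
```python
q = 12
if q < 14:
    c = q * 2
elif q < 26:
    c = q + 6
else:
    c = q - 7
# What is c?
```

Trace:
`q = 12` → q = 12
`if q < 14: ...` → q < 14 is True → c = 24
So c = 24

Answer: 24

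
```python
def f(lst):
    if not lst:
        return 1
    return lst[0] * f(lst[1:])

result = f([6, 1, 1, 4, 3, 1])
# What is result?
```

Product over [6, 1, 1, 4, 3, 1] = 6 * 1 * 1 * 4 * 3 * 1 = 72

Answer: 72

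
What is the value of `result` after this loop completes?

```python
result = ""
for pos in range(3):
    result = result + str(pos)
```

Concatenate digits 0 to 2
`result` takes the values: "" → "0" → "01" → "012"

Answer: "012"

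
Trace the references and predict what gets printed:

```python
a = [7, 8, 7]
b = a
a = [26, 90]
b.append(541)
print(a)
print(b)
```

Key concept: rebinding vs mutation: a is rebound to a new list, b still points at the original.
Step by step:
`a = [7, 8, 7]` → a = [7, 8, 7]
`b = a` → b = [7, 8, 7] (same object as a)
`a = [26, 90]` → a = [26, 90]
`b.append(541)` → b = [7, 8, 7, 541]
`print(a)` → prints [26, 90]
`print(b)` → prints [7, 8, 7, 541]

Answer:
[26, 90]
[7, 8, 7, 541]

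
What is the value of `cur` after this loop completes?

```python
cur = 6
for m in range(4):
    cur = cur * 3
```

Multiply by 3, 4 times: 6 * 3^4 = 486
`cur` takes the values: 6 → 18 → 54 → 162 → 486

Answer: 486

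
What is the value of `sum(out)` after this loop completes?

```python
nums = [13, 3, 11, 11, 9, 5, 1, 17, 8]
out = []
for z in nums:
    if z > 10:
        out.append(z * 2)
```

Sum of doubled values > 10
`out` takes the values: [] → [26] → [26, 22] → [26, 22, 22] → [26, 22, 22, 34]
So `sum(out)` = 104

Answer: 104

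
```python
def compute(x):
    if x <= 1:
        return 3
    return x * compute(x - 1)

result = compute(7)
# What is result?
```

compute(7) = 7 * 6 * 5 * 4 * 3 * 2 * 3 = 15120

Answer: 15120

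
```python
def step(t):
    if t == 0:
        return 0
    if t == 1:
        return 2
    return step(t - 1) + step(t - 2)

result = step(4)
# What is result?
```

Build up from base cases: step(0)=0, step(1)=2, step(2)=2, step(3)=4, step(4)=6

Answer: 6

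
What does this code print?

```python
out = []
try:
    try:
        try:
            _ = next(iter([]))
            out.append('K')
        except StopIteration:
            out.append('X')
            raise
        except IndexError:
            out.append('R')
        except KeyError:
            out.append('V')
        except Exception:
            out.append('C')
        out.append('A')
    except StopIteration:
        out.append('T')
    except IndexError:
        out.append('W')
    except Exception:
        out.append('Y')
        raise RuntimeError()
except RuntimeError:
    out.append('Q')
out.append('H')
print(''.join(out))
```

Execution trace: 'X' (inner except StopIteration) → 'T' (except StopIteration) → 'H' (after the try/except). Output: XTH

Answer: XTH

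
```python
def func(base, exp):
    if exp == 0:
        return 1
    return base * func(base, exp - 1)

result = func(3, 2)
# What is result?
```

func(3, 2) = 3 * 3 = 9

Answer: 9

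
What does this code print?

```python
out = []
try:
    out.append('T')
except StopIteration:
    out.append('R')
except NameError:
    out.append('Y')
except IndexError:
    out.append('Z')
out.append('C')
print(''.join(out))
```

Execution trace: 'T' (try body, no exception) → 'C' (after the try/except). Output: TC

Answer: TC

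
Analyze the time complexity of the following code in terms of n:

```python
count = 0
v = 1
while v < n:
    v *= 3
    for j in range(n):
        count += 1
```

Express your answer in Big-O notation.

Each loop level contributes: log n × n. Multiplying the contributions gives O(n log n).

Answer: O(n log n)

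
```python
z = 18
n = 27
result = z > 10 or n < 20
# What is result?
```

Trace:
`z = 18` → z = 18
`n = 27` → n = 27
`result = z > 10 or n < 20` → result = True
So result = True

Answer: True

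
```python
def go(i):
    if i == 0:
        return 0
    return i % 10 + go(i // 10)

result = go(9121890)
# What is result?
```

Sum of digits of 9121890: 0 + 9 + 8 + 1 + 2 + 1 + 9 = 30

Answer: 30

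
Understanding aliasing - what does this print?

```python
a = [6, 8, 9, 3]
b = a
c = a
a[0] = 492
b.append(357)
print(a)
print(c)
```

Key concept: multiple aliases.
Step by step:
`a = [6, 8, 9, 3]` → a = [6, 8, 9, 3]
`b = a` → b = [6, 8, 9, 3] (same object as a)
`c = a` → c = [6, 8, 9, 3] (same object as a, b)
`a[0] = 492` → a = [492, 8, 9, 3] (same object as b, c); b = [492, 8, 9, 3] (same object as a, c); c = [492, 8, 9, 3] (same object as a, b)
`b.append(357)` → a = [492, 8, 9, 3, 357] (same object as b, c); b = [492, 8, 9, 3, 357] (same object as a, c); c = [492, 8, 9, 3, 357] (same object as a, b)
`print(a)` → prints [492, 8, 9, 3, 357]
`print(c)` → prints [492, 8, 9, 3, 357]

Answer:
[492, 8, 9, 3, 357]
[492, 8, 9, 3, 357]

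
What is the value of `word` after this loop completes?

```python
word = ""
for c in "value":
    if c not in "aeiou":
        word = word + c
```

Remove vowels from 'value'
`word` takes the values: "" → "v" → "vl"

Answer: "vl"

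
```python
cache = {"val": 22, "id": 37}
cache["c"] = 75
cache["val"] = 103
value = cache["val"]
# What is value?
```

Trace:
`cache = {"val": 22, "id": 37}` → cache = {'val': 22, 'id': 37}
`cache["c"] = 75` → cache = {'val': 22, 'id': 37, 'c': 75}
`cache["val"] = 103` → cache = {'val': 103, 'id': 37, 'c': 75}
`value = cache["val"]` → value = 103
So value = 103

Answer: 103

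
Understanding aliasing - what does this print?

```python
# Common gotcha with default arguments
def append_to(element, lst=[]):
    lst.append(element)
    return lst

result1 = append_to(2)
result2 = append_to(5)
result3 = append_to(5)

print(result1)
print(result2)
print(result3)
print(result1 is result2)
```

Key concept: mutable default argument gotcha.
Step by step:
`result1 = append_to(2)` → result1 = [2]
`result2 = append_to(5)` → result1 = [2, 5] (same object as result2); result2 = [2, 5] (same object as result1)
`result3 = append_to(5)` → result1 = [2, 5, 5] (same object as result2, result3); result2 = [2, 5, 5] (same object as result1, result3); result3 = [2, 5, 5] (same object as result1, result2)
`print(result1)` → prints [2, 5, 5]
`print(result2)` → prints [2, 5, 5]
`print(result3)` → prints [2, 5, 5]
`print(result1 is result2)` → prints True

Answer:
[2, 5, 5]
[2, 5, 5]
[2, 5, 5]
True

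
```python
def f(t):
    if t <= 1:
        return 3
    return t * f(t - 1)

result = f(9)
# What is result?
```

f(9) = 9 * 8 * 7 * 6 * 5 * 4 * 3 * 2 * 3 = 1088640

Answer: 1088640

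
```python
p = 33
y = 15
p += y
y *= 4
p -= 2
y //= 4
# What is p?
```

Trace:
`p = 33` → p = 33
`y = 15` → y = 15
`p += y` → p = 48
`y *= 4` → y = 60
`p -= 2` → p = 46
`y //= 4` → y = 15
So p = 46

Answer: 46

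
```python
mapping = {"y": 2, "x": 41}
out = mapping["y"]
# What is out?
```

Trace:
`mapping = {"y": 2, "x": 41}` → mapping = {'y': 2, 'x': 41}
`out = mapping["y"]` → out = 2
So out = 2

Answer: 2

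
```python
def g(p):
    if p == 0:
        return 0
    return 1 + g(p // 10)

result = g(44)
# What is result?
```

Count of digits of 44: 2

Answer: 2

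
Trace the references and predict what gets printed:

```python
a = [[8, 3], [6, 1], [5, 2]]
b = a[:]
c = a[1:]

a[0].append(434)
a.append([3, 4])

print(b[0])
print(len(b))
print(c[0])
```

Key concept: slice with nested mutation.
Step by step:
`a = [[8, 3], [6, 1], [5, 2]]` → a = [[8, 3], [6, 1], [5, 2]]
`b = a[:]` → b = [[8, 3], [6, 1], [5, 2]]
`c = a[1:]` → c = [[6, 1], [5, 2]]
`a[0].append(434)` → a = [[8, 3, 434], [6, 1], [5, 2]]; b = [[8, 3, 434], [6, 1], [5, 2]]
`a.append([3, 4])` → a = [[8, 3, 434], [6, 1], [5, 2], [3, 4]]
`print(b[0])` → prints [8, 3, 434]
`print(len(b))` → prints 3
`print(c[0])` → prints [6, 1]

Answer:
[8, 3, 434]
3
[6, 1]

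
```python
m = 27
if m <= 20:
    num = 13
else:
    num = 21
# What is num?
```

Trace:
`m = 27` → m = 27
`if m <= 20: ...` → m <= 20 is False, take else branch → num = 21
So num = 21

Answer: 21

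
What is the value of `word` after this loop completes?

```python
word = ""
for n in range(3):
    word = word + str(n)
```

Concatenate digits 0 to 2
`word` takes the values: "" → "0" → "01" → "012"

Answer: "012"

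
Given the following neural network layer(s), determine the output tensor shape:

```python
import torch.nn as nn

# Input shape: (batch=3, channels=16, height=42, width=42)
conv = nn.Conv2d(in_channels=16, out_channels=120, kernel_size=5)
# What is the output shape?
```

Input: (3, 16, 42, 42) -> Output: (3, 120, 38, 38)

Answer: (3, 120, 38, 38)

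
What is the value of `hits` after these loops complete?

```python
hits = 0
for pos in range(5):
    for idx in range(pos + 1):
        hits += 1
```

Triangle: 1 + 2 + ... + 5
`hits` takes the values: 0 → 1 → 2 → 3 → 4 → 5 → 6 → 7 → 8 → 9 → 10 → 11 → 12 → 13 → 14 → 15

Answer: 15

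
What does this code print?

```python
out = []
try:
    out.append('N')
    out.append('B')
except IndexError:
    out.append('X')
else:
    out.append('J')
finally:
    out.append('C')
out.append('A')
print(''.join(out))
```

Execution trace: 'N' (try body) → 'B' (try body, no exception) → 'J' (else) → 'C' (finally) → 'A' (after the try/except). Output: NBJCA

Answer: NBJCA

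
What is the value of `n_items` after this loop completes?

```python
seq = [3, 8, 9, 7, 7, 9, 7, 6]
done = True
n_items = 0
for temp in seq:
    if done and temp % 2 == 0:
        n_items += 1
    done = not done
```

Count even values at even positions
`n_items` takes the values: 0

Answer: 0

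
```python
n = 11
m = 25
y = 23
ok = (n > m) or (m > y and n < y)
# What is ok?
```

Trace:
`n = 11` → n = 11
`m = 25` → m = 25
`y = 23` → y = 23
`ok = (n > m) or (m > y and n < y)` → ok = True
So ok = True

Answer: True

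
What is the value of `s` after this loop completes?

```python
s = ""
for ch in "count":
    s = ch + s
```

Reverse 'count'
`s` takes the values: "" → "c" → "oc" → "uoc" → "nuoc" → "tnuoc"

Answer: "tnuoc"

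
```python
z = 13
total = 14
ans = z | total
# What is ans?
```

Trace:
`z = 13` → z = 13
`total = 14` → total = 14
`ans = z | total` → ans = 15
So ans = 15

Answer: 15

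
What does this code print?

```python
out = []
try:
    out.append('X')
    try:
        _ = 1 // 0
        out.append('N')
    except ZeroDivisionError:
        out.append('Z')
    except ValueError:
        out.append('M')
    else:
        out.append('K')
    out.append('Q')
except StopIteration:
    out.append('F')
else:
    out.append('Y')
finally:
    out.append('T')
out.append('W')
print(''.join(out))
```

Execution trace: 'X' (try body) → 'Z' (inner except ZeroDivisionError) → 'Q' (try body, no exception) → 'Y' (else) → 'T' (finally) → 'W' (after the try/except). Output: XZQYTW

Answer: XZQYTW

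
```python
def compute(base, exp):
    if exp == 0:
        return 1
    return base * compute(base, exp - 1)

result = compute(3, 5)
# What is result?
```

compute(3, 5) = 3 * 3 * 3 * 3 * 3 = 243

Answer: 243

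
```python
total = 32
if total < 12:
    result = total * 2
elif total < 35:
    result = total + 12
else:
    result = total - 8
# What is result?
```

Trace:
`total = 32` → total = 32
`if total < 12: ...` → total < 12 is False, total < 35 is True → result = 44
So result = 44

Answer: 44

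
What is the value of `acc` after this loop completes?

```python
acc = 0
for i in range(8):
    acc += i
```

Sum of 0 to 7 = 28
`acc` takes the values: 0 → 1 → 3 → 6 → 10 → 15 → 21 → 28

Answer: 28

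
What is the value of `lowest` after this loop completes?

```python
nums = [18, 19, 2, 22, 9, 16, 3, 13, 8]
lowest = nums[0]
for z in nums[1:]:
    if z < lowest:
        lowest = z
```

Minimum of [18, 19, 2, 22, 9, 16, 3, 13, 8]
`lowest` takes the values: 18 → 2

Answer: 2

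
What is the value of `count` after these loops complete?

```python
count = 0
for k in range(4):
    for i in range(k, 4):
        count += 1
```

Upper triangle: 4 + 3 + ... + 1
`count` takes the values: 0 → 1 → 2 → 3 → 4 → 5 → 6 → 7 → 8 → 9 → 10

Answer: 10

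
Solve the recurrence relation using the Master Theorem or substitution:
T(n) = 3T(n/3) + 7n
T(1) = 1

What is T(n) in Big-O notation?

By Master Theorem: a=3, b=3, f(n)=7n. Since log_3(3) = 1 and f(n) = Θ(n^1), Case 2 applies. T(n) = O(n log n).

Answer: O(n log n)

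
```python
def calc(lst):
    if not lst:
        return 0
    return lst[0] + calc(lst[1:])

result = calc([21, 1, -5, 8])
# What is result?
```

21 + 1 + (-5) + 8 + 0 = 25

Answer: 25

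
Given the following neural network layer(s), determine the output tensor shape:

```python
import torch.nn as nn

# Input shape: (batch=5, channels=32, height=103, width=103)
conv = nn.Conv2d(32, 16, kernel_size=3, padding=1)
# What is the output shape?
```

Input: (5, 32, 103, 103) -> Output: (5, 16, 103, 103)

Answer: (5, 16, 103, 103)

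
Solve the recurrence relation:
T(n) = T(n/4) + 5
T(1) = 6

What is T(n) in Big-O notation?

Each step divides n by 4 and adds 5. After log_4(n) steps we reach T(1)=6. So T(n) = 5·log_4(n) + 6 = O(log n).

Answer: O(log n)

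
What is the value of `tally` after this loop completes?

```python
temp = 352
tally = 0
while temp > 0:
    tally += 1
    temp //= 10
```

Count digits by repeated division by 10
`tally` takes the values: 0 → 1 → 2 → 3

Answer: 3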